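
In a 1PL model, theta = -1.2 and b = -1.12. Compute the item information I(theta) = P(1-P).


P = 1/(1+exp(-(-1.2--1.12))) = 0.48
I = P*(1-P) = 0.48 * 0.52
I = 0.2496

0.2496


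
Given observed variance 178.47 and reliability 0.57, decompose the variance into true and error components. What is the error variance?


var_true = rxx * var_obs = 0.57 * 178.47 = 101.7279
var_error = var_obs - var_true
var_error = 178.47 - 101.7279
var_error = 76.7421

76.7421


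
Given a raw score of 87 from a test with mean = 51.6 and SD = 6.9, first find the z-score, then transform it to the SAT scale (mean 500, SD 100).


z = (X - mean) / SD = (87 - 51.6) / 6.9
z = 35.4 / 6.9
z = 5.1304
SAT-scale = SAT = 500 + 100z
Carry z at full precision (z = 35.4 / 6.9) into the conversion:
SAT-scale = 500 + 100 * (35.4 / 6.9) = 500 + 3540 / 6.9
SAT-scale = 500 + 513.0435
SAT-scale = 1013.0435

1013.0435


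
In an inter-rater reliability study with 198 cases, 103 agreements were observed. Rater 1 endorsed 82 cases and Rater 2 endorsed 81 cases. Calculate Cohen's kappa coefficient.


P_o = 103/198 = 0.520202
P_e = (82*81 + 116*117) / 39204 = 0.515611
kappa = (P_o - P_e) / (1 - P_e)
kappa = (0.520202 - 0.515611) / (1 - 0.515611)
kappa = 0.0095

0.0095


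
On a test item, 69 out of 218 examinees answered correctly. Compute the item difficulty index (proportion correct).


Item difficulty p = number correct / total examinees
p = 69 / 218
p = 0.3165

0.3165


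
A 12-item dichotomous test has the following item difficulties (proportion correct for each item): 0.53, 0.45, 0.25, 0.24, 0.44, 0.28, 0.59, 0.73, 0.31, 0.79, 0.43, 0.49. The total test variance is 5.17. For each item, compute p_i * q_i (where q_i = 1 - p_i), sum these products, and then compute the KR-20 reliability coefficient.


For each item, compute p_i * q_i:
  Item 1: 0.53 * 0.47 = 0.2491
  Item 2: 0.45 * 0.55 = 0.2475
  Item 3: 0.25 * 0.75 = 0.1875
  Item 4: 0.24 * 0.76 = 0.1824
  Item 5: 0.44 * 0.56 = 0.2464
  Item 6: 0.28 * 0.72 = 0.2016
  Item 7: 0.59 * 0.41 = 0.2419
  Item 8: 0.73 * 0.27 = 0.1971
  Item 9: 0.31 * 0.69 = 0.2139
  Item 10: 0.79 * 0.21 = 0.1659
  Item 11: 0.43 * 0.57 = 0.2451
  Item 12: 0.49 * 0.51 = 0.2499
Sum(p_i * q_i) = 0.2491 + 0.2475 + 0.1875 + 0.1824 + 0.2464 + 0.2016 + 0.2419 + 0.1971 + 0.2139 + 0.1659 + 0.2451 + 0.2499 = 2.6283
KR-20 = (k/(k-1)) * (1 - Sum(p_i*q_i) / Var_total)
= (12/11) * (1 - 2.6283/5.17)
= 1.0909 * 0.4916
KR-20 = 0.5363

0.5363


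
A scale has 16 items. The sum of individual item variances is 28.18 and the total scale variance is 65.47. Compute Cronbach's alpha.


alpha = (k/(k-1)) * (1 - sum(si^2)/s_total^2)
= (16/15) * (1 - 28.18/65.47)
alpha = 0.6075

0.6075


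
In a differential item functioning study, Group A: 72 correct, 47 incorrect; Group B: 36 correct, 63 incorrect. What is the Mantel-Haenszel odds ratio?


Odds_A = 72/47 = 1.5319
Odds_B = 36/63 = 0.5714
OR = Odds_A / Odds_B = 1.5319 / 0.5714
Exactly, OR = (72 * 63) / (47 * 36) = 4536 / 1692
OR = 2.6809

2.6809


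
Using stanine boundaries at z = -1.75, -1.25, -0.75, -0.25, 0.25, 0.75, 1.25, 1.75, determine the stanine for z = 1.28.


Stanine boundaries: [-1.75, -1.25, -0.75, -0.25, 0.25, 0.75, 1.25, 1.75]
z = 1.28
Check each boundary:
  z >= -1.75 -> could be stanine 2
  z >= -1.25 -> could be stanine 3
  z >= -0.75 -> could be stanine 4
  z >= -0.25 -> could be stanine 5
  z >= 0.25 -> could be stanine 6
  z >= 0.75 -> could be stanine 7
  z >= 1.25 -> could be stanine 8
  z < 1.75
Highest qualifying boundary gives stanine = 8

8


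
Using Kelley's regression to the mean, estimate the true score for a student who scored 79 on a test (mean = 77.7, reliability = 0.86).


T_est = rxx * X + (1 - rxx) * mean
T_est = 0.86 * 79 + 0.14 * 77.7
T_est = 67.94 + 10.878
T_est = 78.818

78.818


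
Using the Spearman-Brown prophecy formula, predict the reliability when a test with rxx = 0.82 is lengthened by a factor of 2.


r_new = (n * rxx) / (1 + (n-1) * rxx)
r_new = (2 * 0.82) / (1 + 1 * 0.82)
r_new = 1.64 / 1.82
r_new = 0.9011

0.9011


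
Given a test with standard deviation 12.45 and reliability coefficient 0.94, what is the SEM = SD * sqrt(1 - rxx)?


SEM = SD * sqrt(1 - rxx)
SEM = 12.45 * sqrt(1 - 0.94)
SEM = 12.45 * sqrt(0.06) = 12.45 * 0.244949
SEM = 3.0496

3.0496


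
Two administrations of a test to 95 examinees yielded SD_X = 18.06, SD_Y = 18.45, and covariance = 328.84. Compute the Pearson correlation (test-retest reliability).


r = cov(X,Y) / (SD_X * SD_Y)
r = 328.84 / (18.06 * 18.45)
r = 328.84 / 333.207
r = 0.9869

0.9869


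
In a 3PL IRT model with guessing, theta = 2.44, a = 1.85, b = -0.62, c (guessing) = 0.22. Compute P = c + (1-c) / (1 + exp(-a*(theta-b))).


logit = 1.85*(2.44 - -0.62) = 5.661
P* = 1/(1 + exp(-5.661)) = 0.9965
P = 0.22 + (1 - 0.22) * 0.9965
P = 0.9973

0.9973


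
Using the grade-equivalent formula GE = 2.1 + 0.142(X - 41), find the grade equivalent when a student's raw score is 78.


raw - median = 78 - 41 = 37
slope * diff = 0.142 * 37 = 5.254
GE = 2.1 + 5.254
GE = 7.354

7.354


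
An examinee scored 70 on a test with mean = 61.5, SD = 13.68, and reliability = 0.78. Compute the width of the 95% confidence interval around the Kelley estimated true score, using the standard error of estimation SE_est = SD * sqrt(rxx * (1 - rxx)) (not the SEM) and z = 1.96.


True score estimate = 0.78*70 + 0.22*61.5 = 68.13
SE_est = SD * sqrt(rxx * (1 - rxx)) = 13.68 * sqrt(0.78 * 0.22) = 13.68 * sqrt(0.1716) = 5.666889
CI = T_est +/- z * SE_est, so width = 2 * z * SE_est = 2 * 1.96 * 5.666889
Width = 22.2142

22.2142


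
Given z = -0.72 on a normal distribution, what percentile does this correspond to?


CDF(z) = 0.5 * (1 + erf(z/sqrt(2)))
erf(-0.5091) = -0.5285
CDF = 0.2358
Percentile rank = 0.2358 * 100 = 23.58

23.58


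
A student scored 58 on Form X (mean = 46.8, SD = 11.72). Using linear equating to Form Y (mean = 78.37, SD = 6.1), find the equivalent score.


slope = SD_Y / SD_X = 6.1 / 11.72 ~ 0.5205
intercept = mean_Y - slope * mean_X = 78.37 - (6.1 / 11.72) * 46.8 ~ 54.0116
Y = slope * X + intercept. To avoid rounding drift from the rounded slope/intercept, evaluate the equivalent form Y = mean_Y + SD_Y * (X - mean_X) / SD_X at full precision:
Y = 78.37 + 6.1 * (58 - 46.8) / 11.72
Y = 78.37 + 6.1 * 11.2 / 11.72
Y = 78.37 + 68.32 / 11.72
Y = 78.37 + 5.8294
Y = 84.1994

84.1994


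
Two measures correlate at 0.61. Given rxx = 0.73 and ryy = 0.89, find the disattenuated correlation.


r_corrected = rxy / sqrt(rxx * ryy)
= 0.61 / sqrt(0.73 * 0.89)
= 0.61 / sqrt(0.6497)
= 0.61 / 0.80604
r_corrected = 0.7568

0.7568


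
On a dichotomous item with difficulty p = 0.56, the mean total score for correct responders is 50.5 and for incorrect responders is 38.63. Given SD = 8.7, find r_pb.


q = 1 - p = 0.44
rpb = ((M1 - M0) / SD) * sqrt(p * q)
rpb = ((50.5 - 38.63) / 8.7) * sqrt(0.56 * 0.44)
rpb = 0.6773

0.6773


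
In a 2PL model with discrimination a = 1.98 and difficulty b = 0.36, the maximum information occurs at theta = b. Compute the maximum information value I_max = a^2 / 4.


For 2PL, max info at theta = b = 0.36
I_max = a^2 / 4 = 1.98^2 / 4
= 3.9204 / 4
I_max = 0.9801

0.9801


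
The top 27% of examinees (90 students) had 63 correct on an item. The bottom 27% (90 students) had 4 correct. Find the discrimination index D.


p_upper = 63/90 = 0.7
p_lower = 4/90 = 0.0444
D = 0.7 - 0.0444 = 0.6556

0.6556


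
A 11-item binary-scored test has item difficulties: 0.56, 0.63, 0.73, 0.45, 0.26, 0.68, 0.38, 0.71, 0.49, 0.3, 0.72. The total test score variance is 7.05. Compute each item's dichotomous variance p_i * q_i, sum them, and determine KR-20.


For each item, compute p_i * q_i:
  Item 1: 0.56 * 0.44 = 0.2464
  Item 2: 0.63 * 0.37 = 0.2331
  Item 3: 0.73 * 0.27 = 0.1971
  Item 4: 0.45 * 0.55 = 0.2475
  Item 5: 0.26 * 0.74 = 0.1924
  Item 6: 0.68 * 0.32 = 0.2176
  Item 7: 0.38 * 0.62 = 0.2356
  Item 8: 0.71 * 0.29 = 0.2059
  Item 9: 0.49 * 0.51 = 0.2499
  Item 10: 0.3 * 0.7 = 0.21
  Item 11: 0.72 * 0.28 = 0.2016
Sum(p_i * q_i) = 0.2464 + 0.2331 + 0.1971 + 0.2475 + 0.1924 + 0.2176 + 0.2356 + 0.2059 + 0.2499 + 0.21 + 0.2016 = 2.4371
KR-20 = (k/(k-1)) * (1 - Sum(p_i*q_i) / Var_total)
= (11/10) * (1 - 2.4371/7.05)
= 1.1 * 0.6543
KR-20 = 0.7197

0.7197


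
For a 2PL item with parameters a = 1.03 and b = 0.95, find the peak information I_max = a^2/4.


For 2PL, max info at theta = b = 0.95
I_max = a^2 / 4 = 1.03^2 / 4
= 1.0609 / 4
I_max = 0.2652

0.2652


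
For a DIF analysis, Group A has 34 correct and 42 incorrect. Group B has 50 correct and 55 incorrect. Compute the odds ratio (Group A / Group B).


Odds_A = 34/42 = 0.8095
Odds_B = 50/55 = 0.9091
OR = Odds_A / Odds_B = 0.8095 / 0.9091
Exactly, OR = (34 * 55) / (42 * 50) = 1870 / 2100
OR = 0.8905

0.8905


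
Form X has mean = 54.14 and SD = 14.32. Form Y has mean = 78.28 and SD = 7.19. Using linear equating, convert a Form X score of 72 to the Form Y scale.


slope = SD_Y / SD_X = 7.19 / 14.32 ~ 0.5021
intercept = mean_Y - slope * mean_X = 78.28 - (7.19 / 14.32) * 54.14 ~ 51.0966
Y = slope * X + intercept. To avoid rounding drift from the rounded slope/intercept, evaluate the equivalent form Y = mean_Y + SD_Y * (X - mean_X) / SD_X at full precision:
Y = 78.28 + 7.19 * (72 - 54.14) / 14.32
Y = 78.28 + 7.19 * 17.86 / 14.32
Y = 78.28 + 128.4134 / 14.32
Y = 78.28 + 8.9674
Y = 87.2474

87.2474


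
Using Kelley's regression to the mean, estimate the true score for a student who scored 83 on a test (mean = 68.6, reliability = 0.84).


T_est = rxx * X + (1 - rxx) * mean
T_est = 0.84 * 83 + 0.16 * 68.6
T_est = 69.72 + 10.976
T_est = 80.696

80.696


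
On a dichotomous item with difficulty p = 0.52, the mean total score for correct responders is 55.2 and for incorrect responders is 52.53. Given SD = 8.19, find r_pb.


q = 1 - p = 0.48
rpb = ((M1 - M0) / SD) * sqrt(p * q)
rpb = ((55.2 - 52.53) / 8.19) * sqrt(0.52 * 0.48)
rpb = 0.1629

0.1629


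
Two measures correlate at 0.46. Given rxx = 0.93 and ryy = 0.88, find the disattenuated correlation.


r_corrected = rxy / sqrt(rxx * ryy)
= 0.46 / sqrt(0.93 * 0.88)
= 0.46 / sqrt(0.8184)
= 0.46 / 0.904655
r_corrected = 0.5085

0.5085


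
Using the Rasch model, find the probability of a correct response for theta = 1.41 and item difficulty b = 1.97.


theta - b = 1.41 - 1.97 = -0.56
exp(-(theta - b)) = exp(0.56) = 1.7507
P = 1 / (1 + 1.7507)
P = 0.3635

0.3635


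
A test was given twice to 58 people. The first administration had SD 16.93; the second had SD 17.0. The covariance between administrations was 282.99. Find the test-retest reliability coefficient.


r = cov(X,Y) / (SD_X * SD_Y)
r = 282.99 / (16.93 * 17.0)
r = 282.99 / 287.81
r = 0.9833

0.9833


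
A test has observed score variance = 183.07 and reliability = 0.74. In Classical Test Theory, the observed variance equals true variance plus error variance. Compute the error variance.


var_true = rxx * var_obs = 0.74 * 183.07 = 135.4718
var_error = var_obs - var_true
var_error = 183.07 - 135.4718
var_error = 47.5982

47.5982


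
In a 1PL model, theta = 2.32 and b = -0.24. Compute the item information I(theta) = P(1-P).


P = 1/(1+exp(-(2.32--0.24))) = 0.9282
I = P*(1-P) = 0.9282 * 0.0718
I = 0.0666

0.0666


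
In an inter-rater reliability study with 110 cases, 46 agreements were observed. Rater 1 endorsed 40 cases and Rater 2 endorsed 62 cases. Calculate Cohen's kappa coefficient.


P_o = 46/110 = 0.418182
P_e = (40*62 + 70*48) / 12100 = 0.482645
kappa = (P_o - P_e) / (1 - P_e)
kappa = (0.418182 - 0.482645) / (1 - 0.482645)
kappa = -0.1246

-0.1246


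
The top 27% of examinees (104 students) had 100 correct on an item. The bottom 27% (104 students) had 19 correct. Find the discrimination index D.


p_upper = 100/104 = 0.9615
p_lower = 19/104 = 0.1827
D = 0.9615 - 0.1827 = 0.7788

0.7788


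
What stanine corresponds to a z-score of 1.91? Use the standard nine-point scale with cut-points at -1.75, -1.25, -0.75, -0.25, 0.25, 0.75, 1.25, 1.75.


Stanine boundaries: [-1.75, -1.25, -0.75, -0.25, 0.25, 0.75, 1.25, 1.75]
z = 1.91
Check each boundary:
  z >= -1.75 -> could be stanine 2
  z >= -1.25 -> could be stanine 3
  z >= -0.75 -> could be stanine 4
  z >= -0.25 -> could be stanine 5
  z >= 0.25 -> could be stanine 6
  z >= 0.75 -> could be stanine 7
  z >= 1.25 -> could be stanine 8
  z >= 1.75 -> could be stanine 9
Highest qualifying boundary gives stanine = 9

9


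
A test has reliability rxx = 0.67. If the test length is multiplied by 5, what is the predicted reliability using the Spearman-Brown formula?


r_new = (n * rxx) / (1 + (n-1) * rxx)
r_new = (5 * 0.67) / (1 + 4 * 0.67)
r_new = 3.35 / 3.68
r_new = 0.9103

0.9103


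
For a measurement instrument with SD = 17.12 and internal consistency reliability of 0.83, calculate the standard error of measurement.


SEM = SD * sqrt(1 - rxx)
SEM = 17.12 * sqrt(1 - 0.83)
SEM = 17.12 * sqrt(0.17) = 17.12 * 0.412311
SEM = 7.0588

7.0588


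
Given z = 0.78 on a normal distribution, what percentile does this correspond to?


CDF(z) = 0.5 * (1 + erf(z/sqrt(2)))
erf(0.5515) = 0.5646
CDF = 0.7823
Percentile rank = 0.7823 * 100 = 78.23

78.23


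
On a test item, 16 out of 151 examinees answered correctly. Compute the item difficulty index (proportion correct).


Item difficulty p = number correct / total examinees
p = 16 / 151
p = 0.106

0.106


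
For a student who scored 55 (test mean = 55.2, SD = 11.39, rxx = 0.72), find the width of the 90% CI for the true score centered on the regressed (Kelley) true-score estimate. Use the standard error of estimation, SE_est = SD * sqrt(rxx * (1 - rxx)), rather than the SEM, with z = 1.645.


True score estimate = 0.72*55 + 0.28*55.2 = 55.056
SE_est = SD * sqrt(rxx * (1 - rxx)) = 11.39 * sqrt(0.72 * 0.28) = 11.39 * sqrt(0.2016) = 5.114097
CI = T_est +/- z * SE_est, so width = 2 * z * SE_est = 2 * 1.645 * 5.114097
Width = 16.8254

16.8254


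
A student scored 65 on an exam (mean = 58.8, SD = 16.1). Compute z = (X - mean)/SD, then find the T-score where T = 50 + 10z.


z = (X - mean) / SD = (65 - 58.8) / 16.1
z = 6.2 / 16.1
z = 0.3851
T-score = T = 50 + 10z
Carry z at full precision (z = 6.2 / 16.1) into the conversion:
T-score = 50 + 10 * (6.2 / 16.1) = 50 + 62 / 16.1
T-score = 50 + 3.8509
T-score = 53.8509

53.8509


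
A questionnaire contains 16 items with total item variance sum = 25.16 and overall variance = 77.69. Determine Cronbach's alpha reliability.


alpha = (k/(k-1)) * (1 - sum(si^2)/s_total^2)
= (16/15) * (1 - 25.16/77.69)
alpha = 0.7212

0.7212


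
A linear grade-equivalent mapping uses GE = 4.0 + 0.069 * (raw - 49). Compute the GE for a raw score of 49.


raw - median = 49 - 49 = 0
slope * diff = 0.069 * 0 = 0.0
GE = 4.0 + 0.0
GE = 4.0

4.0


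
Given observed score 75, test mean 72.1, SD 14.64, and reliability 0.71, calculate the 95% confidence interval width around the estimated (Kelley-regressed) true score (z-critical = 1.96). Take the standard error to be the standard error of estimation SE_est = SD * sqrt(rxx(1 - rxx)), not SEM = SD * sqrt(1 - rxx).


True score estimate = 0.71*75 + 0.29*72.1 = 74.159
SE_est = SD * sqrt(rxx * (1 - rxx)) = 14.64 * sqrt(0.71 * 0.29) = 14.64 * sqrt(0.2059) = 6.643076
CI = T_est +/- z * SE_est, so width = 2 * z * SE_est = 2 * 1.96 * 6.643076
Width = 26.0409

26.0409


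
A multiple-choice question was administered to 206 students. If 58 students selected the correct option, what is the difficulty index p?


Item difficulty p = number correct / total examinees
p = 58 / 206
p = 0.2816

0.2816


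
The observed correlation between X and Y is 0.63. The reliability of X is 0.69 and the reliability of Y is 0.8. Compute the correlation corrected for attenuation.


r_corrected = rxy / sqrt(rxx * ryy)
= 0.63 / sqrt(0.69 * 0.8)
= 0.63 / sqrt(0.552)
= 0.63 / 0.742967
r_corrected = 0.848

0.848


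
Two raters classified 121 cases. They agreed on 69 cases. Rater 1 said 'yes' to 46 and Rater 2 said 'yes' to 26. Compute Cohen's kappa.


P_o = 69/121 = 0.570248
P_e = (46*26 + 75*95) / 14641 = 0.568335
kappa = (P_o - P_e) / (1 - P_e)
kappa = (0.570248 - 0.568335) / (1 - 0.568335)
kappa = 0.0044

0.0044


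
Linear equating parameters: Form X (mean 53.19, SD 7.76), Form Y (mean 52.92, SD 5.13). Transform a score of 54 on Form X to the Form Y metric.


slope = SD_Y / SD_X = 5.13 / 7.76 ~ 0.6611
intercept = mean_Y - slope * mean_X = 52.92 - (5.13 / 7.76) * 53.19 ~ 17.757
Y = slope * X + intercept. To avoid rounding drift from the rounded slope/intercept, evaluate the equivalent form Y = mean_Y + SD_Y * (X - mean_X) / SD_X at full precision:
Y = 52.92 + 5.13 * (54 - 53.19) / 7.76
Y = 52.92 + 5.13 * 0.81 / 7.76
Y = 52.92 + 4.1553 / 7.76
Y = 52.92 + 0.5355
Y = 53.4555

53.4555


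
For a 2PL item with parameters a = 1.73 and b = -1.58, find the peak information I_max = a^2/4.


For 2PL, max info at theta = b = -1.58
I_max = a^2 / 4 = 1.73^2 / 4
= 2.9929 / 4
I_max = 0.7482

0.7482


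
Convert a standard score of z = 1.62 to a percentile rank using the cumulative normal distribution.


CDF(z) = 0.5 * (1 + erf(z/sqrt(2)))
erf(1.1455) = 0.8948
CDF = 0.9474
Percentile rank = 0.9474 * 100 = 94.74

94.74


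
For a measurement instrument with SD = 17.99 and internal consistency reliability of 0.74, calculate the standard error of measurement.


SEM = SD * sqrt(1 - rxx)
SEM = 17.99 * sqrt(1 - 0.74)
SEM = 17.99 * sqrt(0.26) = 17.99 * 0.509902
SEM = 9.1731

9.1731


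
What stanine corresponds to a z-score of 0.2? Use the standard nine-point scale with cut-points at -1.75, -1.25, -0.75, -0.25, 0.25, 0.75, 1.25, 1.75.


Stanine boundaries: [-1.75, -1.25, -0.75, -0.25, 0.25, 0.75, 1.25, 1.75]
z = 0.2
Check each boundary:
  z >= -1.75 -> could be stanine 2
  z >= -1.25 -> could be stanine 3
  z >= -0.75 -> could be stanine 4
  z >= -0.25 -> could be stanine 5
  z < 0.25
  z < 0.75
  z < 1.25
  z < 1.75
Highest qualifying boundary gives stanine = 5

5


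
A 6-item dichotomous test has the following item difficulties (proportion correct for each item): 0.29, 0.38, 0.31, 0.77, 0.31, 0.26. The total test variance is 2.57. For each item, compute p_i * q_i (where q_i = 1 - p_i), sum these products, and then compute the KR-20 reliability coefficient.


For each item, compute p_i * q_i:
  Item 1: 0.29 * 0.71 = 0.2059
  Item 2: 0.38 * 0.62 = 0.2356
  Item 3: 0.31 * 0.69 = 0.2139
  Item 4: 0.77 * 0.23 = 0.1771
  Item 5: 0.31 * 0.69 = 0.2139
  Item 6: 0.26 * 0.74 = 0.1924
Sum(p_i * q_i) = 0.2059 + 0.2356 + 0.2139 + 0.1771 + 0.2139 + 0.1924 = 1.2388
KR-20 = (k/(k-1)) * (1 - Sum(p_i*q_i) / Var_total)
= (6/5) * (1 - 1.2388/2.57)
= 1.2 * 0.518
KR-20 = 0.6216

0.6216


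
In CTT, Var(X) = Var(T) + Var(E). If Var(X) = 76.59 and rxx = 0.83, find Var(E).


var_true = rxx * var_obs = 0.83 * 76.59 = 63.5697
var_error = var_obs - var_true
var_error = 76.59 - 63.5697
var_error = 13.0203

13.0203


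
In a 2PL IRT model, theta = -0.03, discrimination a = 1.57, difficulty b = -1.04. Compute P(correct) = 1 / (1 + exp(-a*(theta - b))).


a*(theta - b) = 1.57 * (-0.03 - -1.04) = 1.5857
exp(-1.5857) = 0.2048
P = 1 / (1 + 0.2048)
P = 0.83

0.83


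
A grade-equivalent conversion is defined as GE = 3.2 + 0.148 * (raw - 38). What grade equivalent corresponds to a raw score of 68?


raw - median = 68 - 38 = 30
slope * diff = 0.148 * 30 = 4.44
GE = 3.2 + 4.44
GE = 7.64

7.64


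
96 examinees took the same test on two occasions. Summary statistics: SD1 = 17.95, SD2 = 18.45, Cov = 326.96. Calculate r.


r = cov(X,Y) / (SD_X * SD_Y)
r = 326.96 / (17.95 * 18.45)
r = 326.96 / 331.1775
r = 0.9873

0.9873


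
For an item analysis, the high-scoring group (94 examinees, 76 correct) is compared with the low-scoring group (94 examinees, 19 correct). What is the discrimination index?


p_upper = 76/94 = 0.8085
p_lower = 19/94 = 0.2021
D = 0.8085 - 0.2021 = 0.6064

0.6064


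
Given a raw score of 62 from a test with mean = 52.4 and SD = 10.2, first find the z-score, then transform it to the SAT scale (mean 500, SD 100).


z = (X - mean) / SD = (62 - 52.4) / 10.2
z = 9.6 / 10.2
z = 0.9412
SAT-scale = SAT = 500 + 100z
Carry z at full precision (z = 9.6 / 10.2) into the conversion:
SAT-scale = 500 + 100 * (9.6 / 10.2) = 500 + 960 / 10.2
SAT-scale = 500 + 94.1176
SAT-scale = 594.1176

594.1176


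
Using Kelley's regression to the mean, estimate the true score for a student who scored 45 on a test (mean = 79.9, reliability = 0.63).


T_est = rxx * X + (1 - rxx) * mean
T_est = 0.63 * 45 + 0.37 * 79.9
T_est = 28.35 + 29.563
T_est = 57.913

57.913


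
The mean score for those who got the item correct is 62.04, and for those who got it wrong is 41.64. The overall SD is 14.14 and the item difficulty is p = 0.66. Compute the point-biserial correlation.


q = 1 - p = 0.34
rpb = ((M1 - M0) / SD) * sqrt(p * q)
rpb = ((62.04 - 41.64) / 14.14) * sqrt(0.66 * 0.34)
rpb = 0.6834

0.6834


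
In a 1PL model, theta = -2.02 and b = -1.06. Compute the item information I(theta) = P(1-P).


P = 1/(1+exp(-(-2.02--1.06))) = 0.2769
I = P*(1-P) = 0.2769 * 0.7231
I = 0.2002

0.2002


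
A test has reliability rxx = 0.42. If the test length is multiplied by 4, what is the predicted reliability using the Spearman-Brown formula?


r_new = (n * rxx) / (1 + (n-1) * rxx)
r_new = (4 * 0.42) / (1 + 3 * 0.42)
r_new = 1.68 / 2.26
r_new = 0.7434

0.7434


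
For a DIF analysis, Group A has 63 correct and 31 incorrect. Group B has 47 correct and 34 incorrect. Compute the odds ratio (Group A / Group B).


Odds_A = 63/31 = 2.0323
Odds_B = 47/34 = 1.3824
OR = Odds_A / Odds_B = 2.0323 / 1.3824
Exactly, OR = (63 * 34) / (31 * 47) = 2142 / 1457
OR = 1.4701

1.4701


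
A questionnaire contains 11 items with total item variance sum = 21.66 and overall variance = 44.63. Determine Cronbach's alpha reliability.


alpha = (k/(k-1)) * (1 - sum(si^2)/s_total^2)
= (11/10) * (1 - 21.66/44.63)
alpha = 0.5661

0.5661


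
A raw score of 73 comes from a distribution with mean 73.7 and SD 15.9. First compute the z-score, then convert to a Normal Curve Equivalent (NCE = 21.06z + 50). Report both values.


z = (X - mean) / SD = (73 - 73.7) / 15.9
z = -0.7 / 15.9
z = -0.044
NCE = NCE = 21.06z + 50
Carry z at full precision (z = -0.7 / 15.9) into the conversion:
NCE = 21.06 * (-0.7 / 15.9) + 50 = -14.742 / 15.9 + 50
NCE = -0.9272 + 50
NCE = 49.0728

49.0728


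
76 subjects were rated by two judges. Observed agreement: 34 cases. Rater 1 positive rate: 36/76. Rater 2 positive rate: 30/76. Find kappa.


P_o = 34/76 = 0.447368
P_e = (36*30 + 40*46) / 5776 = 0.50554
kappa = (P_o - P_e) / (1 - P_e)
kappa = (0.447368 - 0.50554) / (1 - 0.50554)
kappa = -0.1176

-0.1176


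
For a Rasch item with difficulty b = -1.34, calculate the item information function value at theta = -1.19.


P = 1/(1+exp(-(-1.19--1.34))) = 0.5374
I = P*(1-P) = 0.5374 * 0.4626
I = 0.2486

0.2486


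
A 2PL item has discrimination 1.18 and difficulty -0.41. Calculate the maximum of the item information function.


For 2PL, max info at theta = b = -0.41
I_max = a^2 / 4 = 1.18^2 / 4
= 1.3924 / 4
I_max = 0.3481

0.3481


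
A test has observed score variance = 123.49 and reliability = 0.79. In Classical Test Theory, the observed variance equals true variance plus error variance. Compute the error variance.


var_true = rxx * var_obs = 0.79 * 123.49 = 97.5571
var_error = var_obs - var_true
var_error = 123.49 - 97.5571
var_error = 25.9329

25.9329


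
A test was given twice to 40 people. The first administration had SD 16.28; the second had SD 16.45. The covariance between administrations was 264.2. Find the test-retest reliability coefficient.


r = cov(X,Y) / (SD_X * SD_Y)
r = 264.2 / (16.28 * 16.45)
r = 264.2 / 267.806
r = 0.9865

0.9865


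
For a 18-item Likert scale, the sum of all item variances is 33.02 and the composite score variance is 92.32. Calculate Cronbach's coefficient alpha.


alpha = (k/(k-1)) * (1 - sum(si^2)/s_total^2)
= (18/17) * (1 - 33.02/92.32)
alpha = 0.6801

0.6801


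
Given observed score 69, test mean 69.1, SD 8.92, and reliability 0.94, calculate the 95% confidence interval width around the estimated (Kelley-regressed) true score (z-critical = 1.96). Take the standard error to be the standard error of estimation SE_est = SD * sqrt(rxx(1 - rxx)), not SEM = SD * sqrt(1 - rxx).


True score estimate = 0.94*69 + 0.06*69.1 = 69.006
SE_est = SD * sqrt(rxx * (1 - rxx)) = 8.92 * sqrt(0.94 * 0.06) = 8.92 * sqrt(0.0564) = 2.118383
CI = T_est +/- z * SE_est, so width = 2 * z * SE_est = 2 * 1.96 * 2.118383
Width = 8.3041

8.3041


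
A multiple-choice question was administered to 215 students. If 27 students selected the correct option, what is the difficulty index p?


Item difficulty p = number correct / total examinees
p = 27 / 215
p = 0.1256

0.1256


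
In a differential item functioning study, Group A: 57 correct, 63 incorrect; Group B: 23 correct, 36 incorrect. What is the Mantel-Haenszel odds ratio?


Odds_A = 57/63 = 0.9048
Odds_B = 23/36 = 0.6389
OR = Odds_A / Odds_B = 0.9048 / 0.6389
Exactly, OR = (57 * 36) / (63 * 23) = 2052 / 1449
OR = 1.4161

1.4161


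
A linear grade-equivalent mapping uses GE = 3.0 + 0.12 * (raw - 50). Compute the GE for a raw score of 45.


raw - median = 45 - 50 = -5
slope * diff = 0.12 * -5 = -0.6
GE = 3.0 + -0.6
GE = 2.4

2.4


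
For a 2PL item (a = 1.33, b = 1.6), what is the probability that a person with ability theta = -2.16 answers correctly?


a*(theta - b) = 1.33 * (-2.16 - 1.6) = -5.0008
exp(--5.0008) = 148.5319
P = 1 / (1 + 148.5319)
P = 0.0067

0.0067


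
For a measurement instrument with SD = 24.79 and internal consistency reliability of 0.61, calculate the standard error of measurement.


SEM = SD * sqrt(1 - rxx)
SEM = 24.79 * sqrt(1 - 0.61)
SEM = 24.79 * sqrt(0.39) = 24.79 * 0.6245
SEM = 15.4814

15.4814


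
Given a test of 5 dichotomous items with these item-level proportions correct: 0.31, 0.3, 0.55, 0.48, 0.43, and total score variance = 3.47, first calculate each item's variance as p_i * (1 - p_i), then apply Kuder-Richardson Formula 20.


For each item, compute p_i * q_i:
  Item 1: 0.31 * 0.69 = 0.2139
  Item 2: 0.3 * 0.7 = 0.21
  Item 3: 0.55 * 0.45 = 0.2475
  Item 4: 0.48 * 0.52 = 0.2496
  Item 5: 0.43 * 0.57 = 0.2451
Sum(p_i * q_i) = 0.2139 + 0.21 + 0.2475 + 0.2496 + 0.2451 = 1.1661
KR-20 = (k/(k-1)) * (1 - Sum(p_i*q_i) / Var_total)
= (5/4) * (1 - 1.1661/3.47)
= 1.25 * 0.6639
KR-20 = 0.8299

0.8299


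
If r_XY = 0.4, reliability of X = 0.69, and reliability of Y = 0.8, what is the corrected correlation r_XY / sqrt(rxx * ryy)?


r_corrected = rxy / sqrt(rxx * ryy)
= 0.4 / sqrt(0.69 * 0.8)
= 0.4 / sqrt(0.552)
= 0.4 / 0.742967
r_corrected = 0.5384

0.5384


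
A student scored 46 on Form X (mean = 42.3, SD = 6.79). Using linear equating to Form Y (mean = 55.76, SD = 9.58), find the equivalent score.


slope = SD_Y / SD_X = 9.58 / 6.79 ~ 1.4109
intercept = mean_Y - slope * mean_X = 55.76 - (9.58 / 6.79) * 42.3 ~ -3.921
Y = slope * X + intercept. To avoid rounding drift from the rounded slope/intercept, evaluate the equivalent form Y = mean_Y + SD_Y * (X - mean_X) / SD_X at full precision:
Y = 55.76 + 9.58 * (46 - 42.3) / 6.79
Y = 55.76 + 9.58 * 3.7 / 6.79
Y = 55.76 + 35.446 / 6.79
Y = 55.76 + 5.2203
Y = 60.9803

60.9803


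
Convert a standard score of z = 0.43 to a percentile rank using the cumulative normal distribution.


CDF(z) = 0.5 * (1 + erf(z/sqrt(2)))
erf(0.3041) = 0.3328
CDF = 0.6664
Percentile rank = 0.6664 * 100 = 66.64

66.64


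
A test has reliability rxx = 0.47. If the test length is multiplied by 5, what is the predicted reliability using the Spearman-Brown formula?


r_new = (n * rxx) / (1 + (n-1) * rxx)
r_new = (5 * 0.47) / (1 + 4 * 0.47)
r_new = 2.35 / 2.88
r_new = 0.816

0.816


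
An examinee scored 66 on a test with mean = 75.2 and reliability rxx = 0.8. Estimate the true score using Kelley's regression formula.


T_est = rxx * X + (1 - rxx) * mean
T_est = 0.8 * 66 + 0.2 * 75.2
T_est = 52.8 + 15.04
T_est = 67.84

67.84


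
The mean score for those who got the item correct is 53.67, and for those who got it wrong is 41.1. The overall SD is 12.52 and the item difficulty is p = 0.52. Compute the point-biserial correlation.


q = 1 - p = 0.48
rpb = ((M1 - M0) / SD) * sqrt(p * q)
rpb = ((53.67 - 41.1) / 12.52) * sqrt(0.52 * 0.48)
rpb = 0.5016

0.5016


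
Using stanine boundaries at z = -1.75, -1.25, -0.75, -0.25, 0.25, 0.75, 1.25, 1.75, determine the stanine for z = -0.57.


Stanine boundaries: [-1.75, -1.25, -0.75, -0.25, 0.25, 0.75, 1.25, 1.75]
z = -0.57
Check each boundary:
  z >= -1.75 -> could be stanine 2
  z >= -1.25 -> could be stanine 3
  z >= -0.75 -> could be stanine 4
  z < -0.25
  z < 0.25
  z < 0.75
  z < 1.25
  z < 1.75
Highest qualifying boundary gives stanine = 4

4


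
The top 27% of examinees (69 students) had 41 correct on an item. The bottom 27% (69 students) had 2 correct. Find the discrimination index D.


p_upper = 41/69 = 0.5942
p_lower = 2/69 = 0.029
D = 0.5942 - 0.029 = 0.5652

0.5652


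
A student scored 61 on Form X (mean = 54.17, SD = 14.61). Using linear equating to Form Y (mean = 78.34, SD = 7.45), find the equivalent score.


slope = SD_Y / SD_X = 7.45 / 14.61 ~ 0.5099
intercept = mean_Y - slope * mean_X = 78.34 - (7.45 / 14.61) * 54.17 ~ 50.7174
Y = slope * X + intercept. To avoid rounding drift from the rounded slope/intercept, evaluate the equivalent form Y = mean_Y + SD_Y * (X - mean_X) / SD_X at full precision:
Y = 78.34 + 7.45 * (61 - 54.17) / 14.61
Y = 78.34 + 7.45 * 6.83 / 14.61
Y = 78.34 + 50.8835 / 14.61
Y = 78.34 + 3.4828
Y = 81.8228

81.8228


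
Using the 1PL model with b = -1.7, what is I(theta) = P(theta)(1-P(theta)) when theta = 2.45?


P = 1/(1+exp(-(2.45--1.7))) = 0.9845
I = P*(1-P) = 0.9845 * 0.0155
I = 0.0153

0.0153


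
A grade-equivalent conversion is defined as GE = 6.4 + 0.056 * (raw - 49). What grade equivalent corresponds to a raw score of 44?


raw - median = 44 - 49 = -5
slope * diff = 0.056 * -5 = -0.28
GE = 6.4 + -0.28
GE = 6.12

6.12


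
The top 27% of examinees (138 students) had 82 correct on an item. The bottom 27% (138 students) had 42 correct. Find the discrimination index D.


p_upper = 82/138 = 0.5942
p_lower = 42/138 = 0.3043
D = 0.5942 - 0.3043 = 0.2899

0.2899


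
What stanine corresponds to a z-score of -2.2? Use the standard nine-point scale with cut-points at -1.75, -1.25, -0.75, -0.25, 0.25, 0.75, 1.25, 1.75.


Stanine boundaries: [-1.75, -1.25, -0.75, -0.25, 0.25, 0.75, 1.25, 1.75]
z = -2.2
Check each boundary:
  z < -1.75
  z < -1.25
  z < -0.75
  z < -0.25
  z < 0.25
  z < 0.75
  z < 1.25
  z < 1.75
Highest qualifying boundary gives stanine = 1

1


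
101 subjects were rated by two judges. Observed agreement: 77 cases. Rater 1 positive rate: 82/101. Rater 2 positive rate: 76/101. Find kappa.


P_o = 77/101 = 0.762376
P_e = (82*76 + 19*25) / 10201 = 0.657485
kappa = (P_o - P_e) / (1 - P_e)
kappa = (0.762376 - 0.657485) / (1 - 0.657485)
kappa = 0.3062

0.3062


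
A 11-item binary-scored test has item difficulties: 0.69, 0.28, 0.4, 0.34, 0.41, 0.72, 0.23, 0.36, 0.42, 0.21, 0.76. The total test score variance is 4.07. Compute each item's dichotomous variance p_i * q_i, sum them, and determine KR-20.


For each item, compute p_i * q_i:
  Item 1: 0.69 * 0.31 = 0.2139
  Item 2: 0.28 * 0.72 = 0.2016
  Item 3: 0.4 * 0.6 = 0.24
  Item 4: 0.34 * 0.66 = 0.2244
  Item 5: 0.41 * 0.59 = 0.2419
  Item 6: 0.72 * 0.28 = 0.2016
  Item 7: 0.23 * 0.77 = 0.1771
  Item 8: 0.36 * 0.64 = 0.2304
  Item 9: 0.42 * 0.58 = 0.2436
  Item 10: 0.21 * 0.79 = 0.1659
  Item 11: 0.76 * 0.24 = 0.1824
Sum(p_i * q_i) = 0.2139 + 0.2016 + 0.24 + 0.2244 + 0.2419 + 0.2016 + 0.1771 + 0.2304 + 0.2436 + 0.1659 + 0.1824 = 2.3228
KR-20 = (k/(k-1)) * (1 - Sum(p_i*q_i) / Var_total)
= (11/10) * (1 - 2.3228/4.07)
= 1.1 * 0.4293
KR-20 = 0.4722

0.4722


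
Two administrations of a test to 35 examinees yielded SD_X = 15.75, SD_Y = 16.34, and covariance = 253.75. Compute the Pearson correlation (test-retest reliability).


r = cov(X,Y) / (SD_X * SD_Y)
r = 253.75 / (15.75 * 16.34)
r = 253.75 / 257.355
r = 0.986

0.986


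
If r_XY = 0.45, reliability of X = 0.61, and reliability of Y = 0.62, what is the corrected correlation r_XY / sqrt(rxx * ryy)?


r_corrected = rxy / sqrt(rxx * ryy)
= 0.45 / sqrt(0.61 * 0.62)
= 0.45 / sqrt(0.3782)
= 0.45 / 0.61498
r_corrected = 0.7317

0.7317


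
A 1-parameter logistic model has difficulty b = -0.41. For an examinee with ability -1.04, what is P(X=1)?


theta - b = -1.04 - -0.41 = -0.63
exp(-(theta - b)) = exp(0.63) = 1.8776
P = 1 / (1 + 1.8776)
P = 0.3475

0.3475


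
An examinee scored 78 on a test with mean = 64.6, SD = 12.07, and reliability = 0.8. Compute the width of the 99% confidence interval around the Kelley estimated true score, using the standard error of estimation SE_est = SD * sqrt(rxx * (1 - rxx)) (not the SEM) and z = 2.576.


True score estimate = 0.8*78 + 0.2*64.6 = 75.32
SE_est = SD * sqrt(rxx * (1 - rxx)) = 12.07 * sqrt(0.8 * 0.2) = 12.07 * sqrt(0.16) = 4.828
CI = T_est +/- z * SE_est, so width = 2 * z * SE_est = 2 * 2.576 * 4.828
Width = 24.8739

24.8739


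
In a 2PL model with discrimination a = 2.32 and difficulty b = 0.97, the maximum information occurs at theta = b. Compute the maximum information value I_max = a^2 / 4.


For 2PL, max info at theta = b = 0.97
I_max = a^2 / 4 = 2.32^2 / 4
= 5.3824 / 4
I_max = 1.3456

1.3456


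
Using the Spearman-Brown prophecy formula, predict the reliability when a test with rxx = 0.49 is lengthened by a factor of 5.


r_new = (n * rxx) / (1 + (n-1) * rxx)
r_new = (5 * 0.49) / (1 + 4 * 0.49)
r_new = 2.45 / 2.96
r_new = 0.8277

0.8277


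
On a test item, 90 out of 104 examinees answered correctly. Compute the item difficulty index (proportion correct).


Item difficulty p = number correct / total examinees
p = 90 / 104
p = 0.8654

0.8654


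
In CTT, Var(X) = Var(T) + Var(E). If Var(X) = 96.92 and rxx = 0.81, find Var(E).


var_true = rxx * var_obs = 0.81 * 96.92 = 78.5052
var_error = var_obs - var_true
var_error = 96.92 - 78.5052
var_error = 18.4148

18.4148


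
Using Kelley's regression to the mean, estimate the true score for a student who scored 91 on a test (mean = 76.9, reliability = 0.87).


T_est = rxx * X + (1 - rxx) * mean
T_est = 0.87 * 91 + 0.13 * 76.9
T_est = 79.17 + 9.997
T_est = 89.167

89.167


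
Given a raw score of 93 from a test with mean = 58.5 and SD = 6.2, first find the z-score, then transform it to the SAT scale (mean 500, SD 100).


z = (X - mean) / SD = (93 - 58.5) / 6.2
z = 34.5 / 6.2
z = 5.5645
SAT-scale = SAT = 500 + 100z
Carry z at full precision (z = 34.5 / 6.2) into the conversion:
SAT-scale = 500 + 100 * (34.5 / 6.2) = 500 + 3450 / 6.2
SAT-scale = 500 + 556.4516
SAT-scale = 1056.4516

1056.4516


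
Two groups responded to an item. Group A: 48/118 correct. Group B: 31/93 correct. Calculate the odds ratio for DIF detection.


Odds_A = 48/70 = 0.6857
Odds_B = 31/62 = 0.5
OR = Odds_A / Odds_B = 0.6857 / 0.5
Exactly, OR = (48 * 62) / (70 * 31) = 2976 / 2170
OR = 1.3714

1.3714


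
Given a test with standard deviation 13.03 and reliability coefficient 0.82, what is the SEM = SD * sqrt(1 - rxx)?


SEM = SD * sqrt(1 - rxx)
SEM = 13.03 * sqrt(1 - 0.82)
SEM = 13.03 * sqrt(0.18) = 13.03 * 0.424264
SEM = 5.5282

5.5282


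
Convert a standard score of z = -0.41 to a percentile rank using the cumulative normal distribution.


CDF(z) = 0.5 * (1 + erf(z/sqrt(2)))
erf(-0.2899) = -0.3182
CDF = 0.3409
Percentile rank = 0.3409 * 100 = 34.09

34.09


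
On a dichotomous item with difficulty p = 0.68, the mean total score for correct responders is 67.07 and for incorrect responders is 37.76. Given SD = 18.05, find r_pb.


q = 1 - p = 0.32
rpb = ((M1 - M0) / SD) * sqrt(p * q)
rpb = ((67.07 - 37.76) / 18.05) * sqrt(0.68 * 0.32)
rpb = 0.7575

0.7575


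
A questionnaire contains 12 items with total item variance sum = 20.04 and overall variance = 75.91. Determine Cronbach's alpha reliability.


alpha = (k/(k-1)) * (1 - sum(si^2)/s_total^2)
= (12/11) * (1 - 20.04/75.91)
alpha = 0.8029

0.8029


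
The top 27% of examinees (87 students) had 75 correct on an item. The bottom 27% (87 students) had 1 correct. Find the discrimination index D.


p_upper = 75/87 = 0.8621
p_lower = 1/87 = 0.0115
D = 0.8621 - 0.0115 = 0.8506

0.8506


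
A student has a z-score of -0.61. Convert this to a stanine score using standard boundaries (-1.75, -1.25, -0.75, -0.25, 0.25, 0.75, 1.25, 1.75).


Stanine boundaries: [-1.75, -1.25, -0.75, -0.25, 0.25, 0.75, 1.25, 1.75]
z = -0.61
Check each boundary:
  z >= -1.75 -> could be stanine 2
  z >= -1.25 -> could be stanine 3
  z >= -0.75 -> could be stanine 4
  z < -0.25
  z < 0.25
  z < 0.75
  z < 1.25
  z < 1.75
Highest qualifying boundary gives stanine = 4

4


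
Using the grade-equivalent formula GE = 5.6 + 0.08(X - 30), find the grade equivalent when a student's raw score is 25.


raw - median = 25 - 30 = -5
slope * diff = 0.08 * -5 = -0.4
GE = 5.6 + -0.4
GE = 5.2

5.2


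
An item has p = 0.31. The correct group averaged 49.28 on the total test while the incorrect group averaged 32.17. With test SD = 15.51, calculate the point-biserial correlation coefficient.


q = 1 - p = 0.69
rpb = ((M1 - M0) / SD) * sqrt(p * q)
rpb = ((49.28 - 32.17) / 15.51) * sqrt(0.31 * 0.69)
rpb = 0.5102

0.5102


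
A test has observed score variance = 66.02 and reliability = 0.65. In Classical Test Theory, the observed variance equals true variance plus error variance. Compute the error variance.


var_true = rxx * var_obs = 0.65 * 66.02 = 42.913
var_error = var_obs - var_true
var_error = 66.02 - 42.913
var_error = 23.107

23.107


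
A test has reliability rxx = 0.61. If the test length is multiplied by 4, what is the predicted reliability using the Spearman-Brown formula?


r_new = (n * rxx) / (1 + (n-1) * rxx)
r_new = (4 * 0.61) / (1 + 3 * 0.61)
r_new = 2.44 / 2.83
r_new = 0.8622

0.8622


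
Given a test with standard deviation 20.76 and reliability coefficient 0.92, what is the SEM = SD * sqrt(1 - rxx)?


SEM = SD * sqrt(1 - rxx)
SEM = 20.76 * sqrt(1 - 0.92)
SEM = 20.76 * sqrt(0.08) = 20.76 * 0.282843
SEM = 5.8718

5.8718


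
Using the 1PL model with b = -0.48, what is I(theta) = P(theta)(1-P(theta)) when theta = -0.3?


P = 1/(1+exp(-(-0.3--0.48))) = 0.5449
I = P*(1-P) = 0.5449 * 0.4551
I = 0.248

0.248


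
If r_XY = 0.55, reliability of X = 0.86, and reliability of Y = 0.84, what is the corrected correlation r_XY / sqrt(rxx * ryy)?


r_corrected = rxy / sqrt(rxx * ryy)
= 0.55 / sqrt(0.86 * 0.84)
= 0.55 / sqrt(0.7224)
= 0.55 / 0.849941
r_corrected = 0.6471

0.6471


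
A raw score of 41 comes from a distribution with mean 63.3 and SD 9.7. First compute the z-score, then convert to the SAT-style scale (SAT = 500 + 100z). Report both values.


z = (X - mean) / SD = (41 - 63.3) / 9.7
z = -22.3 / 9.7
z = -2.299
SAT-scale = SAT = 500 + 100z
Carry z at full precision (z = -22.3 / 9.7) into the conversion:
SAT-scale = 500 + 100 * (-22.3 / 9.7) = 500 + -2230 / 9.7
SAT-scale = 500 + -229.8969
SAT-scale = 270.1031

270.1031


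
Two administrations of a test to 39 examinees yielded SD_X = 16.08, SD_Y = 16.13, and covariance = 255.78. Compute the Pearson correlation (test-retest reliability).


r = cov(X,Y) / (SD_X * SD_Y)
r = 255.78 / (16.08 * 16.13)
r = 255.78 / 259.3704
r = 0.9862

0.9862


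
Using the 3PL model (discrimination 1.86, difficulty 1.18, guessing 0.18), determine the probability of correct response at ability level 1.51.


logit = 1.86*(1.51 - 1.18) = 0.6138
P* = 1/(1 + exp(-0.6138)) = 0.6488
P = 0.18 + (1 - 0.18) * 0.6488
P = 0.712

0.712
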